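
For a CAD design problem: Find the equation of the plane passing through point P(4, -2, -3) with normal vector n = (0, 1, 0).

The plane through P with normal n = (a, b, c) satisfies n·(r - P) = 0,
i.e. ax + by + cz = a·x₀ + b·y₀ + c·z₀.
d = 0·4 + 1·(-2) + 0·(-3)
  = 0 - 2 + 0
  = -2
Equation: y = -2

y = -2


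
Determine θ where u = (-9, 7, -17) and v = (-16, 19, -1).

u·v = (-9)·(-16) + 7·19 + (-17)·(-1) = 144 + 133 + 17 = 294
|u| = √((-9)² + 7² + (-17)²) = √419 ≈ 20.47
|v| = √((-16)² + 19² + (-1)²) = √618 ≈ 24.86
cos θ = (u·v)/(|u||v|) = 294/(20.47·24.86) ≈ 0.5778
θ = arccos(0.5778) ≈ 54.71°

54.71°


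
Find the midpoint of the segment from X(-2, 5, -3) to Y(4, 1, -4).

M = ((x₁+x₂)/2, (y₁+y₂)/2, (z₁+z₂)/2)
  = ((-2 + 4)/2, (5 + 1)/2, (-3 - 4)/2)
  = (2/2, 6/2, -7/2)
  = (1, 3, -3.5)

(1, 3, -3.5)


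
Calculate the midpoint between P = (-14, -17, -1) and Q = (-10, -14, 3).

M = ((x₁+x₂)/2, (y₁+y₂)/2, (z₁+z₂)/2)
  = ((-14 - 10)/2, (-17 - 14)/2, (-1 + 3)/2)
  = (-24/2, -31/2, 2/2)
  = (-12, -15.5, 1)

(-12, -15.5, 1)


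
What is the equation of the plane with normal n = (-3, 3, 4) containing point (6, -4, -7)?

The plane through P with normal n = (a, b, c) satisfies n·(r - P) = 0,
i.e. ax + by + cz = a·x₀ + b·y₀ + c·z₀.
d = (-3)·6 + 3·(-4) + 4·(-7)
  = -18 - 12 - 28
  = -58
Equation: -3x + 3y + 4z = -58

-3x + 3y + 4z = -58


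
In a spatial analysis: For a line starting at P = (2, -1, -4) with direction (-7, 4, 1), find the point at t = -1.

P(t) = P + t·d
  = (2 + (-7)·(-1), -1 + 4·(-1), -4 + 1·(-1))
  = (2 + 7, -1 - 4, -4 - 1)
  = (9, -5, -5)

(9, -5, -5)


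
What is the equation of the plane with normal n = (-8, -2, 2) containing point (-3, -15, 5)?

The plane through P with normal n = (a, b, c) satisfies n·(r - P) = 0,
i.e. ax + by + cz = a·x₀ + b·y₀ + c·z₀.
d = (-8)·(-3) + (-2)·(-15) + 2·5
  = 24 + 30 + 10
  = 64
Equation: -8x - 2y + 2z = 64

-8x - 2y + 2z = 64


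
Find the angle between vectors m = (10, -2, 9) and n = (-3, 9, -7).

m·n = 10·(-3) + (-2)·9 + 9·(-7) = -30 - 18 - 63 = -111
|m| = √(10² + (-2)² + 9²) = √185 ≈ 13.6
|n| = √((-3)² + 9² + (-7)²) = √139 ≈ 11.79
cos θ = (m·n)/(|m||n|) = -111/(13.6·11.79) ≈ -0.6922
θ = arccos(-0.6922) ≈ 133.8°

133.8°


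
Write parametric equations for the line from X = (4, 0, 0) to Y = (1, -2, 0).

Direction vector d = Y - X = (1 - 4, -2 + 0, 0 + 0) = (-3, -2, 0)
Parametric form r = X + t·d:
x = 4 - 3t, y = 0 - 2t, z = 0

x = 4 - 3t, y = 0 - 2t, z = 0


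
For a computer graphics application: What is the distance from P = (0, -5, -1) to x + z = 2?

distance = |a·x₀ + b·y₀ + c·z₀ - d| / √(a² + b² + c²)
  = |1·0 + 0·(-5) + 1·(-1) - 2| / √(1² + 0² + 1²)
  = |0 + 0 - 1 - 2| / √(1 + 0 + 1)
  = |-3| / √2
  = 3 / 1.414
  ≈ 2.121

2.121


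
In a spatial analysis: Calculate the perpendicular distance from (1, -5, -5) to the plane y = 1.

distance = |a·x₀ + b·y₀ + c·z₀ - d| / √(a² + b² + c²)
  = |0·1 + 1·(-5) + 0·(-5) - 1| / √(0² + 1² + 0²)
  = |0 - 5 + 0 - 1| / √(0 + 1 + 0)
  = |-6| / √1
  = 6 / 1
  ≈ 6

6


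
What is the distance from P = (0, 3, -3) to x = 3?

distance = |a·x₀ + b·y₀ + c·z₀ - d| / √(a² + b² + c²)
  = |1·0 + 0·3 + 0·(-3) - 3| / √(1² + 0² + 0²)
  = |0 + 0 + 0 - 3| / √(1 + 0 + 0)
  = |-3| / √1
  = 3 / 1
  ≈ 3

3


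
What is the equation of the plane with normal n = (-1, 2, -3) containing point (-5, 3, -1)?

The plane through P with normal n = (a, b, c) satisfies n·(r - P) = 0,
i.e. ax + by + cz = a·x₀ + b·y₀ + c·z₀.
d = (-1)·(-5) + 2·3 + (-3)·(-1)
  = 5 + 6 + 3
  = 14
Equation: -x + 2y - 3z = 14

-x + 2y - 3z = 14


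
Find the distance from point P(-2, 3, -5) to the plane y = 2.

distance = |a·x₀ + b·y₀ + c·z₀ - d| / √(a² + b² + c²)
  = |0·(-2) + 1·3 + 0·(-5) - 2| / √(0² + 1² + 0²)
  = |0 + 3 + 0 - 2| / √(0 + 1 + 0)
  = |1| / √1
  = 1 / 1
  ≈ 1

1


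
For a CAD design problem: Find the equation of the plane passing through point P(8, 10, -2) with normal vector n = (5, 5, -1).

The plane through P with normal n = (a, b, c) satisfies n·(r - P) = 0,
i.e. ax + by + cz = a·x₀ + b·y₀ + c·z₀.
d = 5·8 + 5·10 + (-1)·(-2)
  = 40 + 50 + 2
  = 92
Equation: 5x + 5y - z = 92

5x + 5y - z = 92


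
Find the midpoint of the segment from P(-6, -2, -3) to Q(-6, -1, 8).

M = ((x₁+x₂)/2, (y₁+y₂)/2, (z₁+z₂)/2)
  = ((-6 - 6)/2, (-2 - 1)/2, (-3 + 8)/2)
  = (-12/2, -3/2, 5/2)
  = (-6, -1.5, 2.5)

(-6, -1.5, 2.5)


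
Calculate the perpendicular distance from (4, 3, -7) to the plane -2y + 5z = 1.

distance = |a·x₀ + b·y₀ + c·z₀ - d| / √(a² + b² + c²)
  = |0·4 + (-2)·3 + 5·(-7) - 1| / √(0² + (-2)² + 5²)
  = |0 - 6 - 35 - 1| / √(0 + 4 + 25)
  = |-42| / √29
  = 42 / 5.385
  ≈ 7.799

7.799


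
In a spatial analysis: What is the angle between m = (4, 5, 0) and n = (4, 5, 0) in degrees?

m·n = 4·4 + 5·5 + 0·0 = 16 + 25 + 0 = 41
|m| = √(4² + 5² + 0²) = √41 ≈ 6.403
|n| = √(4² + 5² + 0²) = √41 ≈ 6.403
cos θ = (m·n)/(|m||n|) = 41/(6.403·6.403) ≈ 1
θ = arccos(1) ≈ 0°

0°


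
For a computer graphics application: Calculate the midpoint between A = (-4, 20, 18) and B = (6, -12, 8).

M = ((x₁+x₂)/2, (y₁+y₂)/2, (z₁+z₂)/2)
  = ((-4 + 6)/2, (20 - 12)/2, (18 + 8)/2)
  = (2/2, 8/2, 26/2)
  = (1, 4, 13)

(1, 4, 13)


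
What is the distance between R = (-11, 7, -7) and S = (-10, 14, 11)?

d = √[(x₂-x₁)² + (y₂-y₁)² + (z₂-z₁)²]
  = √[1² + 7² + 18²]
  = √[1 + 49 + 324]
  = √374
  ≈ 19.34

19.34


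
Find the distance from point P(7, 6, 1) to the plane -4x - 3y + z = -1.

distance = |a·x₀ + b·y₀ + c·z₀ - d| / √(a² + b² + c²)
  = |(-4)·7 + (-3)·6 + 1·1 - (-1)| / √((-4)² + (-3)² + 1²)
  = |-28 - 18 + 1 + 1| / √(16 + 9 + 1)
  = |-44| / √26
  = 44 / 5.099
  ≈ 8.629

8.629


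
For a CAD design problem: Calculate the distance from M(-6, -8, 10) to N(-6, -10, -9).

d = √[(x₂-x₁)² + (y₂-y₁)² + (z₂-z₁)²]
  = √[0² + (-2)² + (-19)²]
  = √[0 + 4 + 361]
  = √365
  ≈ 19.1

19.1


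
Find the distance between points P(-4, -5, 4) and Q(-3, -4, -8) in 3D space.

d = √[(x₂-x₁)² + (y₂-y₁)² + (z₂-z₁)²]
  = √[1² + 1² + (-12)²]
  = √[1 + 1 + 144]
  = √146
  ≈ 12.08

12.08


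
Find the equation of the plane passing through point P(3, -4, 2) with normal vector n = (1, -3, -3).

The plane through P with normal n = (a, b, c) satisfies n·(r - P) = 0,
i.e. ax + by + cz = a·x₀ + b·y₀ + c·z₀.
d = 1·3 + (-3)·(-4) + (-3)·2
  = 3 + 12 - 6
  = 9
Equation: x - 3y - 3z = 9

x - 3y - 3z = 9


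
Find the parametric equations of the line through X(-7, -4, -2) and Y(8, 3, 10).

Direction vector d = Y - X = (8 + 7, 3 + 4, 10 + 2) = (15, 7, 12)
Parametric form r = X + t·d:
x = -7 + 15t, y = -4 + 7t, z = -2 + 12t

x = -7 + 15t, y = -4 + 7t, z = -2 + 12t


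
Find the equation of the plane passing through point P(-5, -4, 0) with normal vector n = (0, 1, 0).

The plane through P with normal n = (a, b, c) satisfies n·(r - P) = 0,
i.e. ax + by + cz = a·x₀ + b·y₀ + c·z₀.
d = 0·(-5) + 1·(-4) + 0·0
  = 0 - 4 + 0
  = -4
Equation: y = -4

y = -4


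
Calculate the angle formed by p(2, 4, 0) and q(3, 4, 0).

p·q = 2·3 + 4·4 + 0·0 = 6 + 16 + 0 = 22
|p| = √(2² + 4² + 0²) = √20 ≈ 4.472
|q| = √(3² + 4² + 0²) = √25 ≈ 5
cos θ = (p·q)/(|p||q|) = 22/(4.472·5) ≈ 0.9839
θ = arccos(0.9839) ≈ 10.3°

10.3°


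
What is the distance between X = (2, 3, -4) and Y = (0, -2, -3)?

d = √[(x₂-x₁)² + (y₂-y₁)² + (z₂-z₁)²]
  = √[(-2)² + (-5)² + 1²]
  = √[4 + 25 + 1]
  = √30
  ≈ 5.477

5.477


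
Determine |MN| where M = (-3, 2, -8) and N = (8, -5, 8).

d = √[(x₂-x₁)² + (y₂-y₁)² + (z₂-z₁)²]
  = √[11² + (-7)² + 16²]
  = √[121 + 49 + 256]
  = √426
  ≈ 20.64

20.64


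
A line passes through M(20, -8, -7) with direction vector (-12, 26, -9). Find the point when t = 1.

P(t) = M + t·d
  = (20 + (-12)·1, -8 + 26·1, -7 + (-9)·1)
  = (20 - 12, -8 + 26, -7 - 9)
  = (8, 18, -16)

(8, 18, -16)


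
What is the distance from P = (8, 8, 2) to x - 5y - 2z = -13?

distance = |a·x₀ + b·y₀ + c·z₀ - d| / √(a² + b² + c²)
  = |1·8 + (-5)·8 + (-2)·2 - (-13)| / √(1² + (-5)² + (-2)²)
  = |8 - 40 - 4 + 13| / √(1 + 25 + 4)
  = |-23| / √30
  = 23 / 5.477
  ≈ 4.199

4.199


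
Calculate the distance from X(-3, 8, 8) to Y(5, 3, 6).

d = √[(x₂-x₁)² + (y₂-y₁)² + (z₂-z₁)²]
  = √[8² + (-5)² + (-2)²]
  = √[64 + 25 + 4]
  = √93
  ≈ 9.644

9.644


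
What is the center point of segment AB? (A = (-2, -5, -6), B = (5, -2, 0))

M = ((x₁+x₂)/2, (y₁+y₂)/2, (z₁+z₂)/2)
  = ((-2 + 5)/2, (-5 - 2)/2, (-6 + 0)/2)
  = (3/2, -7/2, -6/2)
  = (1.5, -3.5, -3)

(1.5, -3.5, -3)


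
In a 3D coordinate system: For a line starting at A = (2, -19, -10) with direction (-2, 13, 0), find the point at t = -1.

P(t) = A + t·d
  = (2 + (-2)·(-1), -19 + 13·(-1), -10 + 0·(-1))
  = (2 + 2, -19 - 13, -10 + 0)
  = (4, -32, -10)

(4, -32, -10)


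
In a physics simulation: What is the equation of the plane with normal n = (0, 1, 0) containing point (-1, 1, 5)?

The plane through P with normal n = (a, b, c) satisfies n·(r - P) = 0,
i.e. ax + by + cz = a·x₀ + b·y₀ + c·z₀.
d = 0·(-1) + 1·1 + 0·5
  = 0 + 1 + 0
  = 1
Equation: y = 1

y = 1


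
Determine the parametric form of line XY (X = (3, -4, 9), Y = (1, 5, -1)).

Direction vector d = Y - X = (1 - 3, 5 + 4, -1 - 9) = (-2, 9, -10)
Parametric form r = X + t·d:
x = 3 - 2t, y = -4 + 9t, z = 9 - 10t

x = 3 - 2t, y = -4 + 9t, z = 9 - 10t


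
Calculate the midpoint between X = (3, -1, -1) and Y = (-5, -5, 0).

M = ((x₁+x₂)/2, (y₁+y₂)/2, (z₁+z₂)/2)
  = ((3 - 5)/2, (-1 - 5)/2, (-1 + 0)/2)
  = (-2/2, -6/2, -1/2)
  = (-1, -3, -0.5)

(-1, -3, -0.5)


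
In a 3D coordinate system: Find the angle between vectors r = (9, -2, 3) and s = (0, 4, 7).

r·s = 9·0 + (-2)·4 + 3·7 = 0 - 8 + 21 = 13
|r| = √(9² + (-2)² + 3²) = √94 ≈ 9.695
|s| = √(0² + 4² + 7²) = √65 ≈ 8.062
cos θ = (r·s)/(|r||s|) = 13/(9.695·8.062) ≈ 0.1663
θ = arccos(0.1663) ≈ 80.43°

80.43°


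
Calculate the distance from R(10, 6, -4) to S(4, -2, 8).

d = √[(x₂-x₁)² + (y₂-y₁)² + (z₂-z₁)²]
  = √[(-6)² + (-8)² + 12²]
  = √[36 + 64 + 144]
  = √244
  ≈ 15.62

15.62


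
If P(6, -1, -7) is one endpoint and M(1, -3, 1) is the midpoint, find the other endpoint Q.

Q = 2M - P
  = (2·1 - 6, 2·(-3) - (-1), 2·1 - (-7))
  = (2 - 6, -6 + 1, 2 + 7)
  = (-4, -5, 9)

(-4, -5, 9)


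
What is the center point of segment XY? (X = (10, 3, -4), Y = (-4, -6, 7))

M = ((x₁+x₂)/2, (y₁+y₂)/2, (z₁+z₂)/2)
  = ((10 - 4)/2, (3 - 6)/2, (-4 + 7)/2)
  = (6/2, -3/2, 3/2)
  = (3, -1.5, 1.5)

(3, -1.5, 1.5)


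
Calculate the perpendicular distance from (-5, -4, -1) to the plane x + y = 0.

distance = |a·x₀ + b·y₀ + c·z₀ - d| / √(a² + b² + c²)
  = |1·(-5) + 1·(-4) + 0·(-1) - 0| / √(1² + 1² + 0²)
  = |-5 - 4 + 0 + 0| / √(1 + 1 + 0)
  = |-9| / √2
  = 9 / 1.414
  ≈ 6.364

6.364


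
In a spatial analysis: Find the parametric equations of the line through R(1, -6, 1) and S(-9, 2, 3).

Direction vector d = S - R = (-9 - 1, 2 + 6, 3 - 1) = (-10, 8, 2)
Parametric form r = R + t·d:
x = 1 - 10t, y = -6 + 8t, z = 1 + 2t

x = 1 - 10t, y = -6 + 8t, z = 1 + 2t


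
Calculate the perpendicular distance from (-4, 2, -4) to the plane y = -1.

distance = |a·x₀ + b·y₀ + c·z₀ - d| / √(a² + b² + c²)
  = |0·(-4) + 1·2 + 0·(-4) - (-1)| / √(0² + 1² + 0²)
  = |0 + 2 + 0 + 1| / √(0 + 1 + 0)
  = |3| / √1
  = 3 / 1
  ≈ 3

3


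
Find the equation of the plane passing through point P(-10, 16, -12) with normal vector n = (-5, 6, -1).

The plane through P with normal n = (a, b, c) satisfies n·(r - P) = 0,
i.e. ax + by + cz = a·x₀ + b·y₀ + c·z₀.
d = (-5)·(-10) + 6·16 + (-1)·(-12)
  = 50 + 96 + 12
  = 158
Equation: -5x + 6y - z = 158

-5x + 6y - z = 158


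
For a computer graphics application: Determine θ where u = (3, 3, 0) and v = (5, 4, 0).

u·v = 3·5 + 3·4 + 0·0 = 15 + 12 + 0 = 27
|u| = √(3² + 3² + 0²) = √18 ≈ 4.243
|v| = √(5² + 4² + 0²) = √41 ≈ 6.403
cos θ = (u·v)/(|u||v|) = 27/(4.243·6.403) ≈ 0.9939
θ = arccos(0.9939) ≈ 6.34°

6.34°


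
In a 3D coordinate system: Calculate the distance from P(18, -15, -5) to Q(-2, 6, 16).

d = √[(x₂-x₁)² + (y₂-y₁)² + (z₂-z₁)²]
  = √[(-20)² + 21² + 21²]
  = √[400 + 441 + 441]
  = √1282
  ≈ 35.81

35.81


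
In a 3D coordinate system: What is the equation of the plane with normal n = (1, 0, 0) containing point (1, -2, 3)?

The plane through P with normal n = (a, b, c) satisfies n·(r - P) = 0,
i.e. ax + by + cz = a·x₀ + b·y₀ + c·z₀.
d = 1·1 + 0·(-2) + 0·3
  = 1 + 0 + 0
  = 1
Equation: x = 1

x = 1


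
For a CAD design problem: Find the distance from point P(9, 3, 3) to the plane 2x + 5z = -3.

distance = |a·x₀ + b·y₀ + c·z₀ - d| / √(a² + b² + c²)
  = |2·9 + 0·3 + 5·3 - (-3)| / √(2² + 0² + 5²)
  = |18 + 0 + 15 + 3| / √(4 + 0 + 25)
  = |36| / √29
  = 36 / 5.385
  ≈ 6.685

6.685


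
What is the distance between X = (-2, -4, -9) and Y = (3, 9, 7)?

d = √[(x₂-x₁)² + (y₂-y₁)² + (z₂-z₁)²]
  = √[5² + 13² + 16²]
  = √[25 + 169 + 256]
  = √450
  ≈ 21.21

21.21


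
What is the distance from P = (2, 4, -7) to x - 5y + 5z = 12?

distance = |a·x₀ + b·y₀ + c·z₀ - d| / √(a² + b² + c²)
  = |1·2 + (-5)·4 + 5·(-7) - 12| / √(1² + (-5)² + 5²)
  = |2 - 20 - 35 - 12| / √(1 + 25 + 25)
  = |-65| / √51
  = 65 / 7.141
  ≈ 9.102

9.102


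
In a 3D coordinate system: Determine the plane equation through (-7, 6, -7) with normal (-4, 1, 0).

The plane through P with normal n = (a, b, c) satisfies n·(r - P) = 0,
i.e. ax + by + cz = a·x₀ + b·y₀ + c·z₀.
d = (-4)·(-7) + 1·6 + 0·(-7)
  = 28 + 6 + 0
  = 34
Equation: -4x + y = 34

-4x + y = 34


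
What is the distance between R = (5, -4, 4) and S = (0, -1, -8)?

d = √[(x₂-x₁)² + (y₂-y₁)² + (z₂-z₁)²]
  = √[(-5)² + 3² + (-12)²]
  = √[25 + 9 + 144]
  = √178
  ≈ 13.34

13.34


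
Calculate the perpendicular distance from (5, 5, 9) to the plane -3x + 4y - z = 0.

distance = |a·x₀ + b·y₀ + c·z₀ - d| / √(a² + b² + c²)
  = |(-3)·5 + 4·5 + (-1)·9 - 0| / √((-3)² + 4² + (-1)²)
  = |-15 + 20 - 9 + 0| / √(9 + 16 + 1)
  = |-4| / √26
  = 4 / 5.099
  ≈ 0.7845

0.7845


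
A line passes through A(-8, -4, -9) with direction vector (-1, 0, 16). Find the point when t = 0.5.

P(t) = A + t·d
  = (-8 + (-1)·0.5, -4 + 0·0.5, -9 + 16·0.5)
  = (-8 - 0.5, -4 + 0, -9 + 8)
  = (-8.5, -4, -1)

(-8.5, -4, -1)


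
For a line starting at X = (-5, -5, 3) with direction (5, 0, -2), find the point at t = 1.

P(t) = X + t·d
  = (-5 + 5·1, -5 + 0·1, 3 + (-2)·1)
  = (-5 + 5, -5 + 0, 3 - 2)
  = (0, -5, 1)

(0, -5, 1)


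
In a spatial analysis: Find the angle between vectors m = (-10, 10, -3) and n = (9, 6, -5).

m·n = (-10)·9 + 10·6 + (-3)·(-5) = -90 + 60 + 15 = -15
|m| = √((-10)² + 10² + (-3)²) = √209 ≈ 14.46
|n| = √(9² + 6² + (-5)²) = √142 ≈ 11.92
cos θ = (m·n)/(|m||n|) = -15/(14.46·11.92) ≈ -0.08707
θ = arccos(-0.08707) ≈ 95°

95°


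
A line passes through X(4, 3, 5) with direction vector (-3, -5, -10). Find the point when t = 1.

P(t) = X + t·d
  = (4 + (-3)·1, 3 + (-5)·1, 5 + (-10)·1)
  = (4 - 3, 3 - 5, 5 - 10)
  = (1, -2, -5)

(1, -2, -5)


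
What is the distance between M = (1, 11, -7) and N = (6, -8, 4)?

d = √[(x₂-x₁)² + (y₂-y₁)² + (z₂-z₁)²]
  = √[5² + (-19)² + 11²]
  = √[25 + 361 + 121]
  = √507
  ≈ 22.52

22.52


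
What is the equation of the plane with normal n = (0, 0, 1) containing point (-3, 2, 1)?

The plane through P with normal n = (a, b, c) satisfies n·(r - P) = 0,
i.e. ax + by + cz = a·x₀ + b·y₀ + c·z₀.
d = 0·(-3) + 0·2 + 1·1
  = 0 + 0 + 1
  = 1
Equation: z = 1

z = 1


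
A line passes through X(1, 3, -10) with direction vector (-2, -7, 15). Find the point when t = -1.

P(t) = X + t·d
  = (1 + (-2)·(-1), 3 + (-7)·(-1), -10 + 15·(-1))
  = (1 + 2, 3 + 7, -10 - 15)
  = (3, 10, -25)

(3, 10, -25)


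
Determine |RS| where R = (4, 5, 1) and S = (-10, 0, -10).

d = √[(x₂-x₁)² + (y₂-y₁)² + (z₂-z₁)²]
  = √[(-14)² + (-5)² + (-11)²]
  = √[196 + 25 + 121]
  = √342
  ≈ 18.49

18.49


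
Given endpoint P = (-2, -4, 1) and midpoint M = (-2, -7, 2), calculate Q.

Q = 2M - P
  = (2·(-2) - (-2), 2·(-7) - (-4), 2·2 - 1)
  = (-4 + 2, -14 + 4, 4 - 1)
  = (-2, -10, 3)

(-2, -10, 3)


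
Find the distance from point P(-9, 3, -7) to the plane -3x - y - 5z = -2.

distance = |a·x₀ + b·y₀ + c·z₀ - d| / √(a² + b² + c²)
  = |(-3)·(-9) + (-1)·3 + (-5)·(-7) - (-2)| / √((-3)² + (-1)² + (-5)²)
  = |27 - 3 + 35 + 2| / √(9 + 1 + 25)
  = |61| / √35
  = 61 / 5.916
  ≈ 10.31

10.31


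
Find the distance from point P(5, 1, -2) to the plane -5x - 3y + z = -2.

distance = |a·x₀ + b·y₀ + c·z₀ - d| / √(a² + b² + c²)
  = |(-5)·5 + (-3)·1 + 1·(-2) - (-2)| / √((-5)² + (-3)² + 1²)
  = |-25 - 3 - 2 + 2| / √(25 + 9 + 1)
  = |-28| / √35
  = 28 / 5.916
  ≈ 4.733

4.733


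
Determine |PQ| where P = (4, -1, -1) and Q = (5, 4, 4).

d = √[(x₂-x₁)² + (y₂-y₁)² + (z₂-z₁)²]
  = √[1² + 5² + 5²]
  = √[1 + 25 + 25]
  = √51
  ≈ 7.141

7.141


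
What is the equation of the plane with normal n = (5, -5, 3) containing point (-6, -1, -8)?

The plane through P with normal n = (a, b, c) satisfies n·(r - P) = 0,
i.e. ax + by + cz = a·x₀ + b·y₀ + c·z₀.
d = 5·(-6) + (-5)·(-1) + 3·(-8)
  = -30 + 5 - 24
  = -49
Equation: 5x - 5y + 3z = -49

5x - 5y + 3z = -49


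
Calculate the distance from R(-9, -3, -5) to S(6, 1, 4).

d = √[(x₂-x₁)² + (y₂-y₁)² + (z₂-z₁)²]
  = √[15² + 4² + 9²]
  = √[225 + 16 + 81]
  = √322
  ≈ 17.94

17.94


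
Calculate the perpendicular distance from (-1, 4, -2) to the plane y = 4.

distance = |a·x₀ + b·y₀ + c·z₀ - d| / √(a² + b² + c²)
  = |0·(-1) + 1·4 + 0·(-2) - 4| / √(0² + 1² + 0²)
  = |0 + 4 + 0 - 4| / √(0 + 1 + 0)
  = |0| / √1
  = 0 / 1
  ≈ 0

0


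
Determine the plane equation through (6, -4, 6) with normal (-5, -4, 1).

The plane through P with normal n = (a, b, c) satisfies n·(r - P) = 0,
i.e. ax + by + cz = a·x₀ + b·y₀ + c·z₀.
d = (-5)·6 + (-4)·(-4) + 1·6
  = -30 + 16 + 6
  = -8
Equation: -5x - 4y + z = -8

-5x - 4y + z = -8


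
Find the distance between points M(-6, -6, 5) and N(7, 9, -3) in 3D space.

d = √[(x₂-x₁)² + (y₂-y₁)² + (z₂-z₁)²]
  = √[13² + 15² + (-8)²]
  = √[169 + 225 + 64]
  = √458
  ≈ 21.4

21.4


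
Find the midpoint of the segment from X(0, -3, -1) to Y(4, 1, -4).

M = ((x₁+x₂)/2, (y₁+y₂)/2, (z₁+z₂)/2)
  = ((0 + 4)/2, (-3 + 1)/2, (-1 - 4)/2)
  = (4/2, -2/2, -5/2)
  = (2, -1, -2.5)

(2, -1, -2.5)


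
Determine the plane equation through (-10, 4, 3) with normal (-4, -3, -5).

The plane through P with normal n = (a, b, c) satisfies n·(r - P) = 0,
i.e. ax + by + cz = a·x₀ + b·y₀ + c·z₀.
d = (-4)·(-10) + (-3)·4 + (-5)·3
  = 40 - 12 - 15
  = 13
Equation: -4x - 3y - 5z = 13

-4x - 3y - 5z = 13


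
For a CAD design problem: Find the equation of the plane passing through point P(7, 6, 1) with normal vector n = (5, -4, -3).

The plane through P with normal n = (a, b, c) satisfies n·(r - P) = 0,
i.e. ax + by + cz = a·x₀ + b·y₀ + c·z₀.
d = 5·7 + (-4)·6 + (-3)·1
  = 35 - 24 - 3
  = 8
Equation: 5x - 4y - 3z = 8

5x - 4y - 3z = 8


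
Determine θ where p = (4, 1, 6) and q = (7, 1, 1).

p·q = 4·7 + 1·1 + 6·1 = 28 + 1 + 6 = 35
|p| = √(4² + 1² + 6²) = √53 ≈ 7.28
|q| = √(7² + 1² + 1²) = √51 ≈ 7.141
cos θ = (p·q)/(|p||q|) = 35/(7.28·7.141) ≈ 0.6732
θ = arccos(0.6732) ≈ 47.69°

47.69°


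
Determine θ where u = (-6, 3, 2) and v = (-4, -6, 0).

u·v = (-6)·(-4) + 3·(-6) + 2·0 = 24 - 18 + 0 = 6
|u| = √((-6)² + 3² + 2²) = √49 ≈ 7
|v| = √((-4)² + (-6)² + 0²) = √52 ≈ 7.211
cos θ = (u·v)/(|u||v|) = 6/(7·7.211) ≈ 0.1189
θ = arccos(0.1189) ≈ 83.17°

83.17°


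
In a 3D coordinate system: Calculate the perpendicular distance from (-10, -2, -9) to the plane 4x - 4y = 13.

distance = |a·x₀ + b·y₀ + c·z₀ - d| / √(a² + b² + c²)
  = |4·(-10) + (-4)·(-2) + 0·(-9) - 13| / √(4² + (-4)² + 0²)
  = |-40 + 8 + 0 - 13| / √(16 + 16 + 0)
  = |-45| / √32
  = 45 / 5.657
  ≈ 7.955

7.955


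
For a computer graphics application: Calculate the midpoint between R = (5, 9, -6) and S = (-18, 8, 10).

M = ((x₁+x₂)/2, (y₁+y₂)/2, (z₁+z₂)/2)
  = ((5 - 18)/2, (9 + 8)/2, (-6 + 10)/2)
  = (-13/2, 17/2, 4/2)
  = (-6.5, 8.5, 2)

(-6.5, 8.5, 2)


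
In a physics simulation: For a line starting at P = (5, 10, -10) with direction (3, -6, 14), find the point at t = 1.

P(t) = P + t·d
  = (5 + 3·1, 10 + (-6)·1, -10 + 14·1)
  = (5 + 3, 10 - 6, -10 + 14)
  = (8, 4, 4)

(8, 4, 4)


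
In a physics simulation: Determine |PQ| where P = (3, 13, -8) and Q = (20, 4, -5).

d = √[(x₂-x₁)² + (y₂-y₁)² + (z₂-z₁)²]
  = √[17² + (-9)² + 3²]
  = √[289 + 81 + 9]
  = √379
  ≈ 19.47

19.47


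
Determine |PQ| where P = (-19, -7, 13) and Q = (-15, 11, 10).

d = √[(x₂-x₁)² + (y₂-y₁)² + (z₂-z₁)²]
  = √[4² + 18² + (-3)²]
  = √[16 + 324 + 9]
  = √349
  ≈ 18.68

18.68


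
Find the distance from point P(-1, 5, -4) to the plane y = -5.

distance = |a·x₀ + b·y₀ + c·z₀ - d| / √(a² + b² + c²)
  = |0·(-1) + 1·5 + 0·(-4) - (-5)| / √(0² + 1² + 0²)
  = |0 + 5 + 0 + 5| / √(0 + 1 + 0)
  = |10| / √1
  = 10 / 1
  ≈ 10

10


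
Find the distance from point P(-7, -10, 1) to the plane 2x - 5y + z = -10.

distance = |a·x₀ + b·y₀ + c·z₀ - d| / √(a² + b² + c²)
  = |2·(-7) + (-5)·(-10) + 1·1 - (-10)| / √(2² + (-5)² + 1²)
  = |-14 + 50 + 1 + 10| / √(4 + 25 + 1)
  = |47| / √30
  = 47 / 5.477
  ≈ 8.581

8.581


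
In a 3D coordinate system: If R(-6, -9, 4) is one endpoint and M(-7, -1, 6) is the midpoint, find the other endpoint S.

S = 2M - R
  = (2·(-7) - (-6), 2·(-1) - (-9), 2·6 - 4)
  = (-14 + 6, -2 + 9, 12 - 4)
  = (-8, 7, 8)

(-8, 7, 8)


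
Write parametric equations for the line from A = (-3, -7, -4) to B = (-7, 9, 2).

Direction vector d = B - A = (-7 + 3, 9 + 7, 2 + 4) = (-4, 16, 6)
Parametric form r = A + t·d:
x = -3 - 4t, y = -7 + 16t, z = -4 + 6t

x = -3 - 4t, y = -7 + 16t, z = -4 + 6t


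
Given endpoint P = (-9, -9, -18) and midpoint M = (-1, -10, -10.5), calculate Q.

Q = 2M - P
  = (2·(-1) - (-9), 2·(-10) - (-9), 2·(-10.5) - (-18))
  = (-2 + 9, -20 + 9, -21 + 18)
  = (7, -11, -3)

(7, -11, -3)


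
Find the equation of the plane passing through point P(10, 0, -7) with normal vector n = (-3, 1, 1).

The plane through P with normal n = (a, b, c) satisfies n·(r - P) = 0,
i.e. ax + by + cz = a·x₀ + b·y₀ + c·z₀.
d = (-3)·10 + 1·0 + 1·(-7)
  = -30 + 0 - 7
  = -37
Equation: -3x + y + z = -37

-3x + y + z = -37


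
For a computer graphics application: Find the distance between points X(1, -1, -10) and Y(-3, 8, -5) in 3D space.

d = √[(x₂-x₁)² + (y₂-y₁)² + (z₂-z₁)²]
  = √[(-4)² + 9² + 5²]
  = √[16 + 81 + 25]
  = √122
  ≈ 11.05

11.05


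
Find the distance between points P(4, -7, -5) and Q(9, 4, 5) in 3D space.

d = √[(x₂-x₁)² + (y₂-y₁)² + (z₂-z₁)²]
  = √[5² + 11² + 10²]
  = √[25 + 121 + 100]
  = √246
  ≈ 15.68

15.68


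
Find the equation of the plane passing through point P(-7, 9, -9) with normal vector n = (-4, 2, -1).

The plane through P with normal n = (a, b, c) satisfies n·(r - P) = 0,
i.e. ax + by + cz = a·x₀ + b·y₀ + c·z₀.
d = (-4)·(-7) + 2·9 + (-1)·(-9)
  = 28 + 18 + 9
  = 55
Equation: -4x + 2y - z = 55

-4x + 2y - z = 55


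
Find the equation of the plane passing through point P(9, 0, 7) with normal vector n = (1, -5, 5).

The plane through P with normal n = (a, b, c) satisfies n·(r - P) = 0,
i.e. ax + by + cz = a·x₀ + b·y₀ + c·z₀.
d = 1·9 + (-5)·0 + 5·7
  = 9 + 0 + 35
  = 44
Equation: x - 5y + 5z = 44

x - 5y + 5z = 44


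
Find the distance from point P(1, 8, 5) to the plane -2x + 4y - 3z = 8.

distance = |a·x₀ + b·y₀ + c·z₀ - d| / √(a² + b² + c²)
  = |(-2)·1 + 4·8 + (-3)·5 - 8| / √((-2)² + 4² + (-3)²)
  = |-2 + 32 - 15 - 8| / √(4 + 16 + 9)
  = |7| / √29
  = 7 / 5.385
  ≈ 1.3

1.3


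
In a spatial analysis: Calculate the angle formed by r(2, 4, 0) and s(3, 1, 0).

r·s = 2·3 + 4·1 + 0·0 = 6 + 4 + 0 = 10
|r| = √(2² + 4² + 0²) = √20 ≈ 4.472
|s| = √(3² + 1² + 0²) = √10 ≈ 3.162
cos θ = (r·s)/(|r||s|) = 10/(4.472·3.162) ≈ 0.7071
θ = arccos(0.7071) ≈ 45°

45°


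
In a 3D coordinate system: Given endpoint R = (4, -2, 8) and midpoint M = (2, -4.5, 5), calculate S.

S = 2M - R
  = (2·2 - 4, 2·(-4.5) - (-2), 2·5 - 8)
  = (4 - 4, -9 + 2, 10 - 8)
  = (0, -7, 2)

(0, -7, 2)


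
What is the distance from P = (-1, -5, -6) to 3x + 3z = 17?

distance = |a·x₀ + b·y₀ + c·z₀ - d| / √(a² + b² + c²)
  = |3·(-1) + 0·(-5) + 3·(-6) - 17| / √(3² + 0² + 3²)
  = |-3 + 0 - 18 - 17| / √(9 + 0 + 9)
  = |-38| / √18
  = 38 / 4.243
  ≈ 8.957

8.957


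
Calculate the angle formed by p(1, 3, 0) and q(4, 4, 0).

p·q = 1·4 + 3·4 + 0·0 = 4 + 12 + 0 = 16
|p| = √(1² + 3² + 0²) = √10 ≈ 3.162
|q| = √(4² + 4² + 0²) = √32 ≈ 5.657
cos θ = (p·q)/(|p||q|) = 16/(3.162·5.657) ≈ 0.8944
θ = arccos(0.8944) ≈ 26.57°

26.57°


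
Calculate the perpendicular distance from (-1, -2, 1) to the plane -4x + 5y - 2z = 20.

distance = |a·x₀ + b·y₀ + c·z₀ - d| / √(a² + b² + c²)
  = |(-4)·(-1) + 5·(-2) + (-2)·1 - 20| / √((-4)² + 5² + (-2)²)
  = |4 - 10 - 2 - 20| / √(16 + 25 + 4)
  = |-28| / √45
  = 28 / 6.708
  ≈ 4.174

4.174


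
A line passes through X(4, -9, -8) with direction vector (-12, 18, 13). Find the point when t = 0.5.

P(t) = X + t·d
  = (4 + (-12)·0.5, -9 + 18·0.5, -8 + 13·0.5)
  = (4 - 6, -9 + 9, -8 + 6.5)
  = (-2, 0, -1.5)

(-2, 0, -1.5)


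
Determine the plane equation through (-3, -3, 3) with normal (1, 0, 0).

The plane through P with normal n = (a, b, c) satisfies n·(r - P) = 0,
i.e. ax + by + cz = a·x₀ + b·y₀ + c·z₀.
d = 1·(-3) + 0·(-3) + 0·3
  = -3 + 0 + 0
  = -3
Equation: x = -3

x = -3


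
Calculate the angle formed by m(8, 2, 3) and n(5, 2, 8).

m·n = 8·5 + 2·2 + 3·8 = 40 + 4 + 24 = 68
|m| = √(8² + 2² + 3²) = √77 ≈ 8.775
|n| = √(5² + 2² + 8²) = √93 ≈ 9.644
cos θ = (m·n)/(|m||n|) = 68/(8.775·9.644) ≈ 0.8036
θ = arccos(0.8036) ≈ 36.53°

36.53°


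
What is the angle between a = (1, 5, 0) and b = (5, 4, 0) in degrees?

a·b = 1·5 + 5·4 + 0·0 = 5 + 20 + 0 = 25
|a| = √(1² + 5² + 0²) = √26 ≈ 5.099
|b| = √(5² + 4² + 0²) = √41 ≈ 6.403
cos θ = (a·b)/(|a||b|) = 25/(5.099·6.403) ≈ 0.7657
θ = arccos(0.7657) ≈ 40.03°

40.03°


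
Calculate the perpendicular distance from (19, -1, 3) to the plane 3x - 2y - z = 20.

distance = |a·x₀ + b·y₀ + c·z₀ - d| / √(a² + b² + c²)
  = |3·19 + (-2)·(-1) + (-1)·3 - 20| / √(3² + (-2)² + (-1)²)
  = |57 + 2 - 3 - 20| / √(9 + 4 + 1)
  = |36| / √14
  = 36 / 3.742
  ≈ 9.621

9.621


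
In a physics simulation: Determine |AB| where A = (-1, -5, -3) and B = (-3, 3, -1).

d = √[(x₂-x₁)² + (y₂-y₁)² + (z₂-z₁)²]
  = √[(-2)² + 8² + 2²]
  = √[4 + 64 + 4]
  = √72
  ≈ 8.485

8.485


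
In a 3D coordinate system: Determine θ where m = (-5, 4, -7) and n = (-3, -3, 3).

m·n = (-5)·(-3) + 4·(-3) + (-7)·3 = 15 - 12 - 21 = -18
|m| = √((-5)² + 4² + (-7)²) = √90 ≈ 9.487
|n| = √((-3)² + (-3)² + 3²) = √27 ≈ 5.196
cos θ = (m·n)/(|m||n|) = -18/(9.487·5.196) ≈ -0.3651
θ = arccos(-0.3651) ≈ 111.4°

111.4°


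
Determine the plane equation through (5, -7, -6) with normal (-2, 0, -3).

The plane through P with normal n = (a, b, c) satisfies n·(r - P) = 0,
i.e. ax + by + cz = a·x₀ + b·y₀ + c·z₀.
d = (-2)·5 + 0·(-7) + (-3)·(-6)
  = -10 + 0 + 18
  = 8
Equation: -2x - 3z = 8

-2x - 3z = 8


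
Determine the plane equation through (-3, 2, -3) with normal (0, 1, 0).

The plane through P with normal n = (a, b, c) satisfies n·(r - P) = 0,
i.e. ax + by + cz = a·x₀ + b·y₀ + c·z₀.
d = 0·(-3) + 1·2 + 0·(-3)
  = 0 + 2 + 0
  = 2
Equation: y = 2

y = 2


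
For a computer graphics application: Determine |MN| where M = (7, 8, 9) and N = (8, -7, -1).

d = √[(x₂-x₁)² + (y₂-y₁)² + (z₂-z₁)²]
  = √[1² + (-15)² + (-10)²]
  = √[1 + 225 + 100]
  = √326
  ≈ 18.06

18.06


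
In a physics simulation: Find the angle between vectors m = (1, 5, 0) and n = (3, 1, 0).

m·n = 1·3 + 5·1 + 0·0 = 3 + 5 + 0 = 8
|m| = √(1² + 5² + 0²) = √26 ≈ 5.099
|n| = √(3² + 1² + 0²) = √10 ≈ 3.162
cos θ = (m·n)/(|m||n|) = 8/(5.099·3.162) ≈ 0.4961
θ = arccos(0.4961) ≈ 60.26°

60.26°


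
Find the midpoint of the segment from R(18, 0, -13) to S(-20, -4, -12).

M = ((x₁+x₂)/2, (y₁+y₂)/2, (z₁+z₂)/2)
  = ((18 - 20)/2, (0 - 4)/2, (-13 - 12)/2)
  = (-2/2, -4/2, -25/2)
  = (-1, -2, -12.5)

(-1, -2, -12.5)


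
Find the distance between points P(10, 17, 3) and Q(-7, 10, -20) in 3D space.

d = √[(x₂-x₁)² + (y₂-y₁)² + (z₂-z₁)²]
  = √[(-17)² + (-7)² + (-23)²]
  = √[289 + 49 + 529]
  = √867
  ≈ 29.44

29.44


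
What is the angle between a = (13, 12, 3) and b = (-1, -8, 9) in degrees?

a·b = 13·(-1) + 12·(-8) + 3·9 = -13 - 96 + 27 = -82
|a| = √(13² + 12² + 3²) = √322 ≈ 17.94
|b| = √((-1)² + (-8)² + 9²) = √146 ≈ 12.08
cos θ = (a·b)/(|a||b|) = -82/(17.94·12.08) ≈ -0.3782
θ = arccos(-0.3782) ≈ 112.2°

112.2°


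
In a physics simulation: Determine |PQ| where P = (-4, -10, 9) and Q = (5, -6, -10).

d = √[(x₂-x₁)² + (y₂-y₁)² + (z₂-z₁)²]
  = √[9² + 4² + (-19)²]
  = √[81 + 16 + 361]
  = √458
  ≈ 21.4

21.4


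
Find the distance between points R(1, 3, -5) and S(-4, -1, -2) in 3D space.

d = √[(x₂-x₁)² + (y₂-y₁)² + (z₂-z₁)²]
  = √[(-5)² + (-4)² + 3²]
  = √[25 + 16 + 9]
  = √50
  ≈ 7.071

7.071


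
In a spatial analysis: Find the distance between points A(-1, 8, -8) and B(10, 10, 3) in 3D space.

d = √[(x₂-x₁)² + (y₂-y₁)² + (z₂-z₁)²]
  = √[11² + 2² + 11²]
  = √[121 + 4 + 121]
  = √246
  ≈ 15.68

15.68


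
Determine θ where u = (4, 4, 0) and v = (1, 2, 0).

u·v = 4·1 + 4·2 + 0·0 = 4 + 8 + 0 = 12
|u| = √(4² + 4² + 0²) = √32 ≈ 5.657
|v| = √(1² + 2² + 0²) = √5 ≈ 2.236
cos θ = (u·v)/(|u||v|) = 12/(5.657·2.236) ≈ 0.9487
θ = arccos(0.9487) ≈ 18.43°

18.43°


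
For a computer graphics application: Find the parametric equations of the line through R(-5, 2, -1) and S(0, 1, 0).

Direction vector d = S - R = (0 + 5, 1 - 2, 0 + 1) = (5, -1, 1)
Parametric form r = R + t·d:
x = -5 + 5t, y = 2 - t, z = -1 + t

x = -5 + 5t, y = 2 - t, z = -1 + t


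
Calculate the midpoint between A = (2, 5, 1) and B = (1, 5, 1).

M = ((x₁+x₂)/2, (y₁+y₂)/2, (z₁+z₂)/2)
  = ((2 + 1)/2, (5 + 5)/2, (1 + 1)/2)
  = (3/2, 10/2, 2/2)
  = (1.5, 5, 1)

(1.5, 5, 1)


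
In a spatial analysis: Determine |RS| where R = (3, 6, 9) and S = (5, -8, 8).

d = √[(x₂-x₁)² + (y₂-y₁)² + (z₂-z₁)²]
  = √[2² + (-14)² + (-1)²]
  = √[4 + 196 + 1]
  = √201
  ≈ 14.18

14.18


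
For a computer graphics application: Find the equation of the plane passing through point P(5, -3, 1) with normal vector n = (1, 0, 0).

The plane through P with normal n = (a, b, c) satisfies n·(r - P) = 0,
i.e. ax + by + cz = a·x₀ + b·y₀ + c·z₀.
d = 1·5 + 0·(-3) + 0·1
  = 5 + 0 + 0
  = 5
Equation: x = 5

x = 5


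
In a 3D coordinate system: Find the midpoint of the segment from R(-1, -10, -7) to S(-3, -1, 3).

M = ((x₁+x₂)/2, (y₁+y₂)/2, (z₁+z₂)/2)
  = ((-1 - 3)/2, (-10 - 1)/2, (-7 + 3)/2)
  = (-4/2, -11/2, -4/2)
  = (-2, -5.5, -2)

(-2, -5.5, -2)


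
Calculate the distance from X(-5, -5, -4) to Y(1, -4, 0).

d = √[(x₂-x₁)² + (y₂-y₁)² + (z₂-z₁)²]
  = √[6² + 1² + 4²]
  = √[36 + 1 + 16]
  = √53
  ≈ 7.28

7.28


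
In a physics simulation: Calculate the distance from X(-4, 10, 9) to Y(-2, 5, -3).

d = √[(x₂-x₁)² + (y₂-y₁)² + (z₂-z₁)²]
  = √[2² + (-5)² + (-12)²]
  = √[4 + 25 + 144]
  = √173
  ≈ 13.15

13.15


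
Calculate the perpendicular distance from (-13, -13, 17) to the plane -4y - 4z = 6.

distance = |a·x₀ + b·y₀ + c·z₀ - d| / √(a² + b² + c²)
  = |0·(-13) + (-4)·(-13) + (-4)·17 - 6| / √(0² + (-4)² + (-4)²)
  = |0 + 52 - 68 - 6| / √(0 + 16 + 16)
  = |-22| / √32
  = 22 / 5.657
  ≈ 3.889

3.889


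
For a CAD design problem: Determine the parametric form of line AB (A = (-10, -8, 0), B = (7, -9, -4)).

Direction vector d = B - A = (7 + 10, -9 + 8, -4 + 0) = (17, -1, -4)
Parametric form r = A + t·d:
x = -10 + 17t, y = -8 - t, z = 0 - 4t

x = -10 + 17t, y = -8 - t, z = 0 - 4t


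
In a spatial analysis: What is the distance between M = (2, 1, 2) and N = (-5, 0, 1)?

d = √[(x₂-x₁)² + (y₂-y₁)² + (z₂-z₁)²]
  = √[(-7)² + (-1)² + (-1)²]
  = √[49 + 1 + 1]
  = √51
  ≈ 7.141

7.141


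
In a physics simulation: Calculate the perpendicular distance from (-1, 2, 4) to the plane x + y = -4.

distance = |a·x₀ + b·y₀ + c·z₀ - d| / √(a² + b² + c²)
  = |1·(-1) + 1·2 + 0·4 - (-4)| / √(1² + 1² + 0²)
  = |-1 + 2 + 0 + 4| / √(1 + 1 + 0)
  = |5| / √2
  = 5 / 1.414
  ≈ 3.536

3.536


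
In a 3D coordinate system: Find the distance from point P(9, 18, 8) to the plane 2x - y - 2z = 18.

distance = |a·x₀ + b·y₀ + c·z₀ - d| / √(a² + b² + c²)
  = |2·9 + (-1)·18 + (-2)·8 - 18| / √(2² + (-1)² + (-2)²)
  = |18 - 18 - 16 - 18| / √(4 + 1 + 4)
  = |-34| / √9
  = 34 / 3
  ≈ 11.33

11.33


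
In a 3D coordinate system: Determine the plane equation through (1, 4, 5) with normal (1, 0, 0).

The plane through P with normal n = (a, b, c) satisfies n·(r - P) = 0,
i.e. ax + by + cz = a·x₀ + b·y₀ + c·z₀.
d = 1·1 + 0·4 + 0·5
  = 1 + 0 + 0
  = 1
Equation: x = 1

x = 1


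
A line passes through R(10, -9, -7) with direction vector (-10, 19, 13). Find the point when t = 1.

P(t) = R + t·d
  = (10 + (-10)·1, -9 + 19·1, -7 + 13·1)
  = (10 - 10, -9 + 19, -7 + 13)
  = (0, 10, 6)

(0, 10, 6)


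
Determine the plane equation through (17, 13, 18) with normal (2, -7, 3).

The plane through P with normal n = (a, b, c) satisfies n·(r - P) = 0,
i.e. ax + by + cz = a·x₀ + b·y₀ + c·z₀.
d = 2·17 + (-7)·13 + 3·18
  = 34 - 91 + 54
  = -3
Equation: 2x - 7y + 3z = -3

2x - 7y + 3z = -3


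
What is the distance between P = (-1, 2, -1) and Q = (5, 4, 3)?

d = √[(x₂-x₁)² + (y₂-y₁)² + (z₂-z₁)²]
  = √[6² + 2² + 4²]
  = √[36 + 4 + 16]
  = √56
  ≈ 7.483

7.483


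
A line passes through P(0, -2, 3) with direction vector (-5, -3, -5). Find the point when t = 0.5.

P(t) = P + t·d
  = (0 + (-5)·0.5, -2 + (-3)·0.5, 3 + (-5)·0.5)
  = (0 - 2.5, -2 - 1.5, 3 - 2.5)
  = (-2.5, -3.5, 0.5)

(-2.5, -3.5, 0.5)


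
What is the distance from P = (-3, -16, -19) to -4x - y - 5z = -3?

distance = |a·x₀ + b·y₀ + c·z₀ - d| / √(a² + b² + c²)
  = |(-4)·(-3) + (-1)·(-16) + (-5)·(-19) - (-3)| / √((-4)² + (-1)² + (-5)²)
  = |12 + 16 + 95 + 3| / √(16 + 1 + 25)
  = |126| / √42
  = 126 / 6.481
  ≈ 19.44

19.44


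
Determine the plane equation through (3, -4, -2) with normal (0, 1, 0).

The plane through P with normal n = (a, b, c) satisfies n·(r - P) = 0,
i.e. ax + by + cz = a·x₀ + b·y₀ + c·z₀.
d = 0·3 + 1·(-4) + 0·(-2)
  = 0 - 4 + 0
  = -4
Equation: y = -4

y = -4


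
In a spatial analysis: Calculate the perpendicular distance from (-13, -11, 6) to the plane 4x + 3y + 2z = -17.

distance = |a·x₀ + b·y₀ + c·z₀ - d| / √(a² + b² + c²)
  = |4·(-13) + 3·(-11) + 2·6 - (-17)| / √(4² + 3² + 2²)
  = |-52 - 33 + 12 + 17| / √(16 + 9 + 4)
  = |-56| / √29
  = 56 / 5.385
  ≈ 10.4

10.4


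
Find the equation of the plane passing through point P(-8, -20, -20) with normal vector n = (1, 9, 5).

The plane through P with normal n = (a, b, c) satisfies n·(r - P) = 0,
i.e. ax + by + cz = a·x₀ + b·y₀ + c·z₀.
d = 1·(-8) + 9·(-20) + 5·(-20)
  = -8 - 180 - 100
  = -288
Equation: x + 9y + 5z = -288

x + 9y + 5z = -288


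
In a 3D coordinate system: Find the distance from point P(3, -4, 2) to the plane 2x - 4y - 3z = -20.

distance = |a·x₀ + b·y₀ + c·z₀ - d| / √(a² + b² + c²)
  = |2·3 + (-4)·(-4) + (-3)·2 - (-20)| / √(2² + (-4)² + (-3)²)
  = |6 + 16 - 6 + 20| / √(4 + 16 + 9)
  = |36| / √29
  = 36 / 5.385
  ≈ 6.685

6.685


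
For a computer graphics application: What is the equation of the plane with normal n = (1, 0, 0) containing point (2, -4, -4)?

The plane through P with normal n = (a, b, c) satisfies n·(r - P) = 0,
i.e. ax + by + cz = a·x₀ + b·y₀ + c·z₀.
d = 1·2 + 0·(-4) + 0·(-4)
  = 2 + 0 + 0
  = 2
Equation: x = 2

x = 2


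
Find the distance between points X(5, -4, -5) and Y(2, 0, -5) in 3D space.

d = √[(x₂-x₁)² + (y₂-y₁)² + (z₂-z₁)²]
  = √[(-3)² + 4² + 0²]
  = √[9 + 16 + 0]
  = √25
  ≈ 5

5


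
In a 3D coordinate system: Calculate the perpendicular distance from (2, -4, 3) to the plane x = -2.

distance = |a·x₀ + b·y₀ + c·z₀ - d| / √(a² + b² + c²)
  = |1·2 + 0·(-4) + 0·3 - (-2)| / √(1² + 0² + 0²)
  = |2 + 0 + 0 + 2| / √(1 + 0 + 0)
  = |4| / √1
  = 4 / 1
  ≈ 4

4


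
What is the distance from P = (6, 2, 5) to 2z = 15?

distance = |a·x₀ + b·y₀ + c·z₀ - d| / √(a² + b² + c²)
  = |0·6 + 0·2 + 2·5 - 15| / √(0² + 0² + 2²)
  = |0 + 0 + 10 - 15| / √(0 + 0 + 4)
  = |-5| / √4
  = 5 / 2
  ≈ 2.5

2.5


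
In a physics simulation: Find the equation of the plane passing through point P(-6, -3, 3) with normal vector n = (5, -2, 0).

The plane through P with normal n = (a, b, c) satisfies n·(r - P) = 0,
i.e. ax + by + cz = a·x₀ + b·y₀ + c·z₀.
d = 5·(-6) + (-2)·(-3) + 0·3
  = -30 + 6 + 0
  = -24
Equation: 5x - 2y = -24

5x - 2y = -24


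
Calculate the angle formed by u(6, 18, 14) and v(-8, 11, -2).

u·v = 6·(-8) + 18·11 + 14·(-2) = -48 + 198 - 28 = 122
|u| = √(6² + 18² + 14²) = √556 ≈ 23.58
|v| = √((-8)² + 11² + (-2)²) = √189 ≈ 13.75
cos θ = (u·v)/(|u||v|) = 122/(23.58·13.75) ≈ 0.3763
θ = arccos(0.3763) ≈ 67.89°

67.89°


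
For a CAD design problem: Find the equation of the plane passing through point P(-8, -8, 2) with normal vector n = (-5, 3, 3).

The plane through P with normal n = (a, b, c) satisfies n·(r - P) = 0,
i.e. ax + by + cz = a·x₀ + b·y₀ + c·z₀.
d = (-5)·(-8) + 3·(-8) + 3·2
  = 40 - 24 + 6
  = 22
Equation: -5x + 3y + 3z = 22

-5x + 3y + 3z = 22
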